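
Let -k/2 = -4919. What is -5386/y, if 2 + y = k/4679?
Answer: -12600547/240 ≈ -52502.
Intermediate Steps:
k = 9838 (k = -2*(-4919) = 9838)
y = 480/4679 (y = -2 + 9838/4679 = 480/4679 ≈ 0.10259)
-5386/y = -5386/480/4679 = -5386*4679/480 = -12600547/240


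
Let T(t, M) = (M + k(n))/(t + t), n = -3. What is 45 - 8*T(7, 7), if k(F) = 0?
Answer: 41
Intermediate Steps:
T(t, M) = M/(2*t) (T(t, M) = (M + 0)/(t + t) = M/((2*t)) = M*(1/(2*t)) = M/(2*t))
45 - 8*T(7, 7) = 45 - 4*7/7 = 45 - 8*½ = 45 - 4 = 41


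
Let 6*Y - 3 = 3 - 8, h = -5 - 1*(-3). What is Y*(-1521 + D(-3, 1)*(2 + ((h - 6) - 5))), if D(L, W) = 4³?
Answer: 2225/3 ≈ 741.67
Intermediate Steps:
D(L, W) = 64
h = -2 (h = -5 + 3 = -2)
Y = -⅓ (Y = ½ + (3 - 8)/6 = ½ + (⅙)*(-5) = ½ - ⅚ = -⅓ ≈ -0.33333)
Y*(-1521 + D(-3, 1)*(2 + ((h - 6) - 5))) = -(-1521 + 64*(2 + ((-2 - 6) - 5)))/3 = -(-1521 + 64*(2 + (-8 - 5)))/3 = -(-1521 + 64*(2 - 13))/3 = -(-1521 + 64*(-11))/3 = -(-1521 - 704)/3 = -⅓*(-2225) = 2225/3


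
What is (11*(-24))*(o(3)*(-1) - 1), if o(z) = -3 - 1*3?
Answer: -1320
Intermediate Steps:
o(z) = -6 (o(z) = -3 - 3 = -6)
(11*(-24))*(o(3)*(-1) - 1) = (11*(-24))*(-6*(-1) - 1) = -264*(6 - 1) = -264*5 = -1320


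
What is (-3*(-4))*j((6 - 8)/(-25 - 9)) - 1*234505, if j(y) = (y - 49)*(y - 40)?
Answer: -60992809/289 ≈ -2.1105e+5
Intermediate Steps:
j(y) = (-49 + y)*(-40 + y)
(-3*(-4))*j((6 - 8)/(-25 - 9)) - 1*234505 = (-3*(-4))*(1960 + ((6 - 8)/(-25 - 9))**2 - 89*(6 - 8)/(-25 - 9)) - 1*234505 = 12*(1960 + (-2/(-34))**2 - (-178)/(-34)) - 234505 = 12*(1960 + (-2*(-1/34))**2 - (-178)*(-1)/34) - 234505 = 12*(1960 + (1/17)**2 - 89*1/17) - 234505 = 12*(1960 + 1/289 - 89/17) - 234505 = 12*(564928/289) - 234505 = 6779136/289 - 234505 = -60992809/289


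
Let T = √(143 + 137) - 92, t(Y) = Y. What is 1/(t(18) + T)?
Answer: -37/2598 - √70/2598 ≈ -0.017462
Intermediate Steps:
T = -92 + 2*√70 (T = √280 - 92 = 2*√70 - 92 = -92 + 2*√70 ≈ -75.267)
1/(t(18) + T) = 1/(18 + (-92 + 2*√70)) = 1/(-74 + 2*√70)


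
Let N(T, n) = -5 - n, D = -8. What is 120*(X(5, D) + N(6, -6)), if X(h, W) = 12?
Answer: 1560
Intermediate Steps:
120*(X(5, D) + N(6, -6)) = 120*(12 + (-5 - 1*(-6))) = 120*(12 + (-5 + 6)) = 120*(12 + 1) = 120*13 = 1560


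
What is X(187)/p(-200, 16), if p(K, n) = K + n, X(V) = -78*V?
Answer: 7293/92 ≈ 79.272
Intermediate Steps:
X(187)/p(-200, 16) = (-78*187)/(-200 + 16) = -14586/(-184) = -14586*(-1/184) = 7293/92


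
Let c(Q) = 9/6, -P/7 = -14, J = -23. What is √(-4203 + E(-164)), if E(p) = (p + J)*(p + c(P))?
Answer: √104738/2 ≈ 161.82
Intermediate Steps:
P = 98 (P = -7*(-14) = 98)
c(Q) = 3/2 (c(Q) = 9*(⅙) = 3/2)
E(p) = (-23 + p)*(3/2 + p) (E(p) = (p - 23)*(p + 3/2) = (-23 + p)*(3/2 + p))
√(-4203 + E(-164)) = √(-4203 + (-69/2 + (-164)² - 43/2*(-164))) = √(-4203 + (-69/2 + 26896 + 3526)) = √(-4203 + 60775/2) = √(52369/2) = √104738/2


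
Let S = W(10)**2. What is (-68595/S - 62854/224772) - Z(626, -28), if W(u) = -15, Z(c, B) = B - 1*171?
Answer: -59646791/561930 ≈ -106.15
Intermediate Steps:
Z(c, B) = -171 + B (Z(c, B) = B - 171 = -171 + B)
S = 225 (S = (-15)**2 = 225)
(-68595/S - 62854/224772) - Z(626, -28) = (-68595/225 - 62854/224772) - (-171 - 28) = (-68595*1/225 - 62854*1/224772) - 1*(-199) = (-4573/15 - 31427/112386) + 199 = -171470861/561930 + 199 = -59646791/561930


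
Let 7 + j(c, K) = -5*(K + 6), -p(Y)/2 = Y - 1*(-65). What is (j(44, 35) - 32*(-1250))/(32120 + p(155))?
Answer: 9947/7920 ≈ 1.2559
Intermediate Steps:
p(Y) = -130 - 2*Y (p(Y) = -2*(Y - 1*(-65)) = -2*(Y + 65) = -2*(65 + Y) = -130 - 2*Y)
j(c, K) = -37 - 5*K (j(c, K) = -7 - 5*(K + 6) = -7 - 5*(6 + K) = -7 + (-30 - 5*K) = -37 - 5*K)
(j(44, 35) - 32*(-1250))/(32120 + p(155)) = ((-37 - 5*35) - 32*(-1250))/(32120 + (-130 - 2*155)) = ((-37 - 175) + 40000)/(32120 + (-130 - 310)) = (-212 + 40000)/(32120 - 440) = 39788/31680 = 39788*(1/31680) = 9947/7920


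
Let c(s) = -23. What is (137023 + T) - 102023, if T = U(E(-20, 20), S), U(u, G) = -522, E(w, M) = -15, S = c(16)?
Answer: 34478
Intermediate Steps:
S = -23
T = -522
(137023 + T) - 102023 = (137023 - 522) - 102023 = 136501 - 102023 = 34478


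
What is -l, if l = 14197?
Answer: -14197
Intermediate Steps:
-l = -1*14197 = -14197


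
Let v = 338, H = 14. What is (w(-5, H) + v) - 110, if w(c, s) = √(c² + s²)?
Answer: 228 + √221 ≈ 242.87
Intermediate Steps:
(w(-5, H) + v) - 110 = (√((-5)² + 14²) + 338) - 110 = (√(25 + 196) + 338) - 110 = (√221 + 338) - 110 = (338 + √221) - 110 = 228 + √221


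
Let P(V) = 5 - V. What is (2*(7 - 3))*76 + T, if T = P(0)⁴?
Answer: 1233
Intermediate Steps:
T = 625 (T = (5 - 1*0)⁴ = (5 + 0)⁴ = 5⁴ = 625)
(2*(7 - 3))*76 + T = (2*(7 - 3))*76 + 625 = (2*4)*76 + 625 = 8*76 + 625 = 608 + 625 = 1233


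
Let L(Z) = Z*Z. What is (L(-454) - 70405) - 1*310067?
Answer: -174356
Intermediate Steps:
L(Z) = Z²
(L(-454) - 70405) - 1*310067 = ((-454)² - 70405) - 1*310067 = (206116 - 70405) - 310067 = 135711 - 310067 = -174356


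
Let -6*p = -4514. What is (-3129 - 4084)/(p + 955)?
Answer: -21639/5122 ≈ -4.2247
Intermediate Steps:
p = 2257/3 (p = -⅙*(-4514) = 2257/3 ≈ 752.33)
(-3129 - 4084)/(p + 955) = (-3129 - 4084)/(2257/3 + 955) = -7213/5122/3 = -7213*3/5122 = -21639/5122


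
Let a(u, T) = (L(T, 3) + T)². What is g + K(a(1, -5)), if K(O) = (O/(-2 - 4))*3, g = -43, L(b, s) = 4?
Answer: -87/2 ≈ -43.500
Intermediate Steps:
a(u, T) = (4 + T)²
K(O) = -O/2 (K(O) = (O/(-6))*3 = -O/6*3 = -O/2)
g + K(a(1, -5)) = -43 - (4 - 5)²/2 = -43 - ½*(-1)² = -43 - ½*1 = -43 - ½ = -87/2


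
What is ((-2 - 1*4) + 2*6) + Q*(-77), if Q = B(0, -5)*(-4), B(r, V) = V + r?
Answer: -1534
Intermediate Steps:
Q = 20 (Q = (-5 + 0)*(-4) = -5*(-4) = 20)
((-2 - 1*4) + 2*6) + Q*(-77) = ((-2 - 1*4) + 2*6) + 20*(-77) = ((-2 - 4) + 12) - 1540 = (-6 + 12) - 1540 = 6 - 1540 = -1534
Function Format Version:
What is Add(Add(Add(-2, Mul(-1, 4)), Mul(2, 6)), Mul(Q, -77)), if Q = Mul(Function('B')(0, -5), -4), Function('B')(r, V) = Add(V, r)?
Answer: -1534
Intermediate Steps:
Q = 20 (Q = Mul(Add(-5, 0), -4) = Mul(-5, -4) = 20)
Add(Add(Add(-2, Mul(-1, 4)), Mul(2, 6)), Mul(Q, -77)) = Add(Add(Add(-2, Mul(-1, 4)), Mul(2, 6)), Mul(20, -77)) = Add(Add(Add(-2, -4), 12), -1540) = Add(Add(-6, 12), -1540) = Add(6, -1540) = -1534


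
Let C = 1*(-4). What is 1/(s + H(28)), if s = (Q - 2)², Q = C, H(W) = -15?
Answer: 1/21 ≈ 0.047619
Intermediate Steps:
C = -4
Q = -4
s = 36 (s = (-4 - 2)² = (-6)² = 36)
1/(s + H(28)) = 1/(36 - 15) = 1/21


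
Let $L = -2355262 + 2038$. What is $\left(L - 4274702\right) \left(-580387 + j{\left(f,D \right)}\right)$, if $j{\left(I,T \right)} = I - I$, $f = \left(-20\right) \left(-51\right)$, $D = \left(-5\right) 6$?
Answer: $3846762087362$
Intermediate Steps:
$D = -30$
$L = -2353224$
$f = 1020$
$j{\left(I,T \right)} = 0$
$\left(L - 4274702\right) \left(-580387 + j{\left(f,D \right)}\right) = \left(-2353224 - 4274702\right) \left(-580387 + 0\right) = \left(-6627926\right) \left(-580387\right) = 3846762087362$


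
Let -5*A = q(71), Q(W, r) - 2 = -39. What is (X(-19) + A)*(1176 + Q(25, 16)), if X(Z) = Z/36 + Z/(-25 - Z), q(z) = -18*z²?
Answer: 3721161977/180 ≈ 2.0673e+7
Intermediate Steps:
Q(W, r) = -37 (Q(W, r) = 2 - 39 = -37)
X(Z) = Z/36 + Z/(-25 - Z) (X(Z) = Z*(1/36) + Z/(-25 - Z) = Z/36 + Z/(-25 - Z))
A = 90738/5 (A = -(-18)*71²/5 = -(-18)*5041/5 = -⅕*(-90738) = 90738/5 ≈ 18148.)
(X(-19) + A)*(1176 + Q(25, 16)) = ((1/36)*(-19)*(-11 - 19)/(25 - 19) + 90738/5)*(1176 - 37) = ((1/36)*(-19)*(-30)/6 + 90738/5)*1139 = ((1/36)*(-19)*(⅙)*(-30) + 90738/5)*1139 = (95/36 + 90738/5)*1139 = (3267043/180)*1139 = 3721161977/180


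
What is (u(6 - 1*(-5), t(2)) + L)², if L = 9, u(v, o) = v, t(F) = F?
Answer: 400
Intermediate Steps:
(u(6 - 1*(-5), t(2)) + L)² = ((6 - 1*(-5)) + 9)² = ((6 + 5) + 9)² = (11 + 9)² = 20² = 400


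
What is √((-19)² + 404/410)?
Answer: √15212435/205 ≈ 19.026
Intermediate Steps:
√((-19)² + 404/410) = √(361 + 404*(1/410)) = √(361 + 202/205) = √(74207/205) = √15212435/205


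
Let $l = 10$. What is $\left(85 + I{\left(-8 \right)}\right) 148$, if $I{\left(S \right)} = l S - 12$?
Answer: $-1036$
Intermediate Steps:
$I{\left(S \right)} = -12 + 10 S$ ($I{\left(S \right)} = 10 S - 12 = -12 + 10 S$)
$\left(85 + I{\left(-8 \right)}\right) 148 = \left(85 + \left(-12 + 10 \left(-8\right)\right)\right) 148 = \left(85 - 92\right) 148 = \left(-7\right) 148 = -1036$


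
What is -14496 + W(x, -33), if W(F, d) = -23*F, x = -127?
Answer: -11575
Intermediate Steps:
-14496 + W(x, -33) = -14496 - 23*(-127) = -14496 + 2921 = -11575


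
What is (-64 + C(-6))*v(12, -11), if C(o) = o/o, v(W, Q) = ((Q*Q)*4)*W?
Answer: -365904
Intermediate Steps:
v(W, Q) = 4*W*Q² (v(W, Q) = (Q²*4)*W = (4*Q²)*W = 4*W*Q²)
C(o) = 1
(-64 + C(-6))*v(12, -11) = (-64 + 1)*(4*12*(-11)²) = -252*12*121 = -63*5808 = -365904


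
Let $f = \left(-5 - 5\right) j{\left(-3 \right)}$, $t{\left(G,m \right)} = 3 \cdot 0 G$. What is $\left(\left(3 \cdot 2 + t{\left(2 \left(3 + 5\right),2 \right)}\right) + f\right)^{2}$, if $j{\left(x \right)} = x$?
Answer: $1296$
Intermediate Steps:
$t{\left(G,m \right)} = 0$ ($t{\left(G,m \right)} = 0 G = 0$)
$f = 30$ ($f = \left(-5 - 5\right) \left(-3\right) = \left(-10\right) \left(-3\right) = 30$)
$\left(\left(3 \cdot 2 + t{\left(2 \left(3 + 5\right),2 \right)}\right) + f\right)^{2} = \left(\left(3 \cdot 2 + 0\right) + 30\right)^{2} = \left(\left(6 + 0\right) + 30\right)^{2} = \left(6 + 30\right)^{2} = 36^{2} = 1296$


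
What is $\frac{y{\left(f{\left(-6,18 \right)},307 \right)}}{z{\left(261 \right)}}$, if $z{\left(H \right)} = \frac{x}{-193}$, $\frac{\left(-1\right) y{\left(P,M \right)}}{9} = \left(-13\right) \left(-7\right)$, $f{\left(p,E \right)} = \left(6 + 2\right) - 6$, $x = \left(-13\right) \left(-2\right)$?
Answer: $\frac{12159}{2} \approx 6079.5$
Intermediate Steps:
$x = 26$
$f{\left(p,E \right)} = 2$ ($f{\left(p,E \right)} = 8 - 6 = 2$)
$y{\left(P,M \right)} = -819$ ($y{\left(P,M \right)} = - 9 \left(\left(-13\right) \left(-7\right)\right) = \left(-9\right) 91 = -819$)
$z{\left(H \right)} = - \frac{26}{193}$ ($z{\left(H \right)} = \frac{26}{-193} = 26 \left(- \frac{1}{193}\right) = - \frac{26}{193}$)
$\frac{y{\left(f{\left(-6,18 \right)},307 \right)}}{z{\left(261 \right)}} = - \frac{819}{- \frac{26}{193}} = \left(-819\right) \left(- \frac{193}{26}\right) = \frac{12159}{2}$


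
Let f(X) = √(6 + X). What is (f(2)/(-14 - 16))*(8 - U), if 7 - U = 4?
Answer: -√2/3 ≈ -0.47140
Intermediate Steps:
U = 3 (U = 7 - 1*4 = 7 - 4 = 3)
(f(2)/(-14 - 16))*(8 - U) = (√(6 + 2)/(-14 - 16))*(8 - 1*3) = (√8/(-30))*(8 - 3) = -√2/15*5 = -√2/3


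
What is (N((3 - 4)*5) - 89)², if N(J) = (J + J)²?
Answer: 121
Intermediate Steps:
N(J) = 4*J² (N(J) = (2*J)² = 4*J²)
(N((3 - 4)*5) - 89)² = (4*((3 - 4)*5)² - 89)² = (4*(-1*5)² - 89)² = (4*(-5)² - 89)² = (4*25 - 89)² = (100 - 89)² = 11² = 121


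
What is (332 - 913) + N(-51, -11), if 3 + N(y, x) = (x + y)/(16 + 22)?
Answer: -11127/19 ≈ -585.63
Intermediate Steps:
N(y, x) = -3 + x/38 + y/38 (N(y, x) = -3 + (x + y)/(16 + 22) = -3 + (x + y)/38 = -3 + (x + y)*(1/38) = -3 + (x/38 + y/38) = -3 + x/38 + y/38)
(332 - 913) + N(-51, -11) = (332 - 913) + (-3 + (1/38)*(-11) + (1/38)*(-51)) = -581 + (-3 - 11/38 - 51/38) = -581 - 88/19 = -11127/19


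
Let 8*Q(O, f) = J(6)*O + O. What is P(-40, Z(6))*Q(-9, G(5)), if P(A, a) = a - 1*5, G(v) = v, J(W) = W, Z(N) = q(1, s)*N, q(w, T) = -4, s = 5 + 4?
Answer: 1827/8 ≈ 228.38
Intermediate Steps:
s = 9
Z(N) = -4*N
P(A, a) = -5 + a (P(A, a) = a - 5 = -5 + a)
Q(O, f) = 7*O/8 (Q(O, f) = (6*O + O)/8 = (7*O)/8 = 7*O/8)
P(-40, Z(6))*Q(-9, G(5)) = (-5 - 4*6)*((7/8)*(-9)) = (-5 - 24)*(-63/8) = -29*(-63/8) = 1827/8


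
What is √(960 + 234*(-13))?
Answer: I*√2082 ≈ 45.629*I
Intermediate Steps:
√(960 + 234*(-13)) = √(960 - 3042) = √(-2082) = I*√2082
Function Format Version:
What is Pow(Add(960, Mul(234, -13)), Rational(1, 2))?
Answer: Mul(I, Pow(2082, Rational(1, 2))) ≈ Mul(45.629, I)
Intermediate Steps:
Pow(Add(960, Mul(234, -13)), Rational(1, 2)) = Pow(Add(960, -3042), Rational(1, 2)) = Pow(-2082, Rational(1, 2)) = Mul(I, Pow(2082, Rational(1, 2)))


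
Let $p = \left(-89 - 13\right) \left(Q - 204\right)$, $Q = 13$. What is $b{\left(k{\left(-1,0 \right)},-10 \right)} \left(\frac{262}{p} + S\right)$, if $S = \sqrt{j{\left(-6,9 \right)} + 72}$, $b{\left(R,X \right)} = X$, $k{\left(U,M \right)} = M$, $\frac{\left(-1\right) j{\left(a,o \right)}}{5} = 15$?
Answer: $- \frac{1310}{9741} - 10 i \sqrt{3} \approx -0.13448 - 17.32 i$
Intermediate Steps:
$j{\left(a,o \right)} = -75$ ($j{\left(a,o \right)} = \left(-5\right) 15 = -75$)
$p = 19482$ ($p = \left(-89 - 13\right) \left(13 - 204\right) = \left(-102\right) \left(-191\right) = 19482$)
$S = i \sqrt{3}$ ($S = \sqrt{-75 + 72} = \sqrt{-3} = i \sqrt{3} \approx 1.732 i$)
$b{\left(k{\left(-1,0 \right)},-10 \right)} \left(\frac{262}{p} + S\right) = - 10 \left(\frac{262}{19482} + i \sqrt{3}\right) = - 10 \left(262 \cdot \frac{1}{19482} + i \sqrt{3}\right) = - 10 \left(\frac{131}{9741} + i \sqrt{3}\right) = - \frac{1310}{9741} - 10 i \sqrt{3}$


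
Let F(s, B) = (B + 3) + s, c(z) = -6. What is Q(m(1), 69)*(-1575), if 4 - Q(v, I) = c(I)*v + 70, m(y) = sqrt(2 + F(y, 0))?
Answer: 103950 - 9450*sqrt(6) ≈ 80802.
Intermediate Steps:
F(s, B) = 3 + B + s (F(s, B) = (3 + B) + s = 3 + B + s)
m(y) = sqrt(5 + y) (m(y) = sqrt(2 + (3 + 0 + y)) = sqrt(2 + (3 + y)) = sqrt(5 + y))
Q(v, I) = -66 + 6*v (Q(v, I) = 4 - (-6*v + 70) = 4 - (70 - 6*v) = 4 + (-70 + 6*v) = -66 + 6*v)
Q(m(1), 69)*(-1575) = (-66 + 6*sqrt(5 + 1))*(-1575) = (-66 + 6*sqrt(6))*(-1575) = 103950 - 9450*sqrt(6)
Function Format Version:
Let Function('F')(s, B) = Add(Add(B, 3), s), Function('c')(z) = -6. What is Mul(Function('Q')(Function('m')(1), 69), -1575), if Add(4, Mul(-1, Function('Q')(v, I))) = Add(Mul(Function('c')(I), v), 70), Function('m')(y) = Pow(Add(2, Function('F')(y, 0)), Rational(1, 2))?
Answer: Add(103950, Mul(-9450, Pow(6, Rational(1, 2)))) ≈ 80802.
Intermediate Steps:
Function('F')(s, B) = Add(3, B, s) (Function('F')(s, B) = Add(Add(3, B), s) = Add(3, B, s))
Function('m')(y) = Pow(Add(5, y), Rational(1, 2)) (Function('m')(y) = Pow(Add(2, Add(3, 0, y)), Rational(1, 2)) = Pow(Add(2, Add(3, y)), Rational(1, 2)) = Pow(Add(5, y), Rational(1, 2)))
Function('Q')(v, I) = Add(-66, Mul(6, v)) (Function('Q')(v, I) = Add(4, Mul(-1, Add(Mul(-6, v), 70))) = Add(4, Mul(-1, Add(70, Mul(-6, v)))) = Add(4, Add(-70, Mul(6, v))) = Add(-66, Mul(6, v)))
Mul(Function('Q')(Function('m')(1), 69), -1575) = Mul(Add(-66, Mul(6, Pow(Add(5, 1), Rational(1, 2)))), -1575) = Mul(Add(-66, Mul(6, Pow(6, Rational(1, 2)))), -1575) = Add(103950, Mul(-9450, Pow(6, Rational(1, 2))))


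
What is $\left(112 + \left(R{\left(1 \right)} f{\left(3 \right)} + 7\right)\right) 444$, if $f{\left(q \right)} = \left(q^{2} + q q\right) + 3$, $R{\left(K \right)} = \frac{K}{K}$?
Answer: $62160$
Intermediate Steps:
$R{\left(K \right)} = 1$
$f{\left(q \right)} = 3 + 2 q^{2}$ ($f{\left(q \right)} = \left(q^{2} + q^{2}\right) + 3 = 2 q^{2} + 3 = 3 + 2 q^{2}$)
$\left(112 + \left(R{\left(1 \right)} f{\left(3 \right)} + 7\right)\right) 444 = \left(112 + \left(1 \left(3 + 2 \cdot 3^{2}\right) + 7\right)\right) 444 = \left(112 + \left(1 \left(3 + 2 \cdot 9\right) + 7\right)\right) 444 = \left(112 + \left(1 \left(3 + 18\right) + 7\right)\right) 444 = \left(112 + \left(1 \cdot 21 + 7\right)\right) 444 = \left(112 + \left(21 + 7\right)\right) 444 = \left(112 + 28\right) 444 = 140 \cdot 444 = 62160$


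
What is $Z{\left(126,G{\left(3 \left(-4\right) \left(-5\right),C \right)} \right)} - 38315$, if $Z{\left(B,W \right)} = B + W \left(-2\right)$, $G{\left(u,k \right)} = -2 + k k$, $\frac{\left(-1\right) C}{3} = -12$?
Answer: $-40777$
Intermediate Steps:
$C = 36$ ($C = \left(-3\right) \left(-12\right) = 36$)
$G{\left(u,k \right)} = -2 + k^{2}$
$Z{\left(B,W \right)} = B - 2 W$
$Z{\left(126,G{\left(3 \left(-4\right) \left(-5\right),C \right)} \right)} - 38315 = \left(126 - 2 \left(-2 + 36^{2}\right)\right) - 38315 = \left(126 - 2 \left(-2 + 1296\right)\right) - 38315 = \left(126 - 2588\right) - 38315 = -2462 - 38315 = -40777$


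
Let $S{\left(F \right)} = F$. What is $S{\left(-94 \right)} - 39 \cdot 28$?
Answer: $-1186$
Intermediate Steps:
$S{\left(-94 \right)} - 39 \cdot 28 = -94 - 39 \cdot 28 = -94 - 1092 = -1186$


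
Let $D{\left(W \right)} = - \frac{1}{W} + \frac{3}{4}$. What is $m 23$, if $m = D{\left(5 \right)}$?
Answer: $\frac{253}{20} \approx 12.65$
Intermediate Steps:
$D{\left(W \right)} = \frac{3}{4} - \frac{1}{W}$ ($D{\left(W \right)} = - \frac{1}{W} + 3 \cdot \frac{1}{4} = - \frac{1}{W} + \frac{3}{4} = \frac{3}{4} - \frac{1}{W}$)
$m = \frac{11}{20}$ ($m = \frac{3}{4} - \frac{1}{5} = \frac{11}{20} \approx 0.55$)
$m 23 = \frac{11}{20} \cdot 23 = \frac{253}{20}$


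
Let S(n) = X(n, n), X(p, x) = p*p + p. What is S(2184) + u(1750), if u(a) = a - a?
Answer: 4772040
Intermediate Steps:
u(a) = 0
X(p, x) = p + p² (X(p, x) = p² + p = p + p²)
S(n) = n*(1 + n)
S(2184) + u(1750) = 2184*(1 + 2184) + 0 = 2184*2185 + 0 = 4772040 + 0 = 4772040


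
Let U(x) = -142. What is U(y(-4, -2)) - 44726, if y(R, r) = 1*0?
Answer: -44868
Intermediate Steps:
y(R, r) = 0
U(y(-4, -2)) - 44726 = -142 - 44726 = -44868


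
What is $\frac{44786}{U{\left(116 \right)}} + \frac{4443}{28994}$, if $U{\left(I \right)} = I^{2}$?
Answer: $\frac{339577573}{97535816} \approx 3.4816$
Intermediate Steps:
$\frac{44786}{U{\left(116 \right)}} + \frac{4443}{28994} = \frac{44786}{116^{2}} + \frac{4443}{28994} = \frac{44786}{13456} + 4443 \cdot \frac{1}{28994} = 44786 \cdot \frac{1}{13456} + \frac{4443}{28994} = \frac{22393}{6728} + \frac{4443}{28994} = \frac{339577573}{97535816}$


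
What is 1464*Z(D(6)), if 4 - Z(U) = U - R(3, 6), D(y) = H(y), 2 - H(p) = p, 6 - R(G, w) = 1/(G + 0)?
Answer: 20008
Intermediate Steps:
R(G, w) = 6 - 1/G (R(G, w) = 6 - 1/(G + 0) = 6 - 1/G)
H(p) = 2 - p
D(y) = 2 - y
Z(U) = 29/3 - U (Z(U) = 4 - (U - (6 - 1/3)) = 4 - (U - (6 - 1*⅓)) = 4 - (U - (6 - ⅓)) = 4 - (U - 1*17/3) = 4 - (U - 17/3) = 4 - (-17/3 + U) = 4 + (17/3 - U) = 29/3 - U)
1464*Z(D(6)) = 1464*(29/3 - (2 - 1*6)) = 1464*(29/3 - (2 - 6)) = 1464*(29/3 - 1*(-4)) = 1464*(29/3 + 4) = 1464*(41/3) = 20008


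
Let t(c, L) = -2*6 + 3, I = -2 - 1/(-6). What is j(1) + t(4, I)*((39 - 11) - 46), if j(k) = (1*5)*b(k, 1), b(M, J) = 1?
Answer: 167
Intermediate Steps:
I = -11/6 (I = -2 - 1*(-⅙) = -2 + ⅙ = -11/6 ≈ -1.8333)
j(k) = 5 (j(k) = (1*5)*1 = 5*1 = 5)
t(c, L) = -9 (t(c, L) = -12 + 3 = -9)
j(1) + t(4, I)*((39 - 11) - 46) = 5 - 9*((39 - 11) - 46) = 5 - 9*(28 - 46) = 5 - 9*(-18) = 5 + 162 = 167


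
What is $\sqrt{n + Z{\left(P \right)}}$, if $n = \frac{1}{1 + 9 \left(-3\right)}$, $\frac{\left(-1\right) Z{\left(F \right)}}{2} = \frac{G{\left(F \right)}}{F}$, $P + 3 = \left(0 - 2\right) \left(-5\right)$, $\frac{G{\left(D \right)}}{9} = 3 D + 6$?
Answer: $\frac{i \sqrt{2301026}}{182} \approx 8.3347 i$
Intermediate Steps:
$G{\left(D \right)} = 54 + 27 D$ ($G{\left(D \right)} = 9 \left(3 D + 6\right) = 9 \left(6 + 3 D\right) = 54 + 27 D$)
$P = 7$ ($P = -3 + \left(0 - 2\right) \left(-5\right) = -3 - -10 = -3 + 10 = 7$)
$Z{\left(F \right)} = - \frac{2 \left(54 + 27 F\right)}{F}$ ($Z{\left(F \right)} = - 2 \frac{54 + 27 F}{F} = - \frac{2 \left(54 + 27 F\right)}{F}$)
$n = - \frac{1}{26}$ ($n = \frac{1}{1 - 27} = \frac{1}{-26} = - \frac{1}{26} \approx -0.038462$)
$\sqrt{n + Z{\left(P \right)}} = \sqrt{- \frac{1}{26} - \left(54 + \frac{108}{7}\right)} = \sqrt{- \frac{1}{26} - \frac{486}{7}} = \sqrt{- \frac{12643}{182}} = \frac{i \sqrt{2301026}}{182}$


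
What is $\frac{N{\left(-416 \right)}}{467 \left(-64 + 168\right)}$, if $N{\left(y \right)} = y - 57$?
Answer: $- \frac{473}{48568} \approx -0.0097389$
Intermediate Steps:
$N{\left(y \right)} = -57 + y$
$\frac{N{\left(-416 \right)}}{467 \left(-64 + 168\right)} = \frac{-57 - 416}{467 \left(-64 + 168\right)} = - \frac{473}{467 \cdot 104} = - \frac{473}{48568}$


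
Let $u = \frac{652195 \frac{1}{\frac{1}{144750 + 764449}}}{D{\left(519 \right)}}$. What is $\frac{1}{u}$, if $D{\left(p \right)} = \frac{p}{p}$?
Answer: $\frac{1}{592975041805} \approx 1.6864 \cdot 10^{-12}$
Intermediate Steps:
$D{\left(p \right)} = 1$
$u = 592975041805$ ($u = \frac{652195 \frac{1}{\frac{1}{144750 + 764449}}}{1} = \frac{652195}{\frac{1}{909199}} \cdot 1 = 652195 \frac{1}{\frac{1}{909199}} \cdot 1 = 652195 \cdot 909199 \cdot 1 = 592975041805 \cdot 1 = 592975041805$)
$\frac{1}{u} = \frac{1}{592975041805}$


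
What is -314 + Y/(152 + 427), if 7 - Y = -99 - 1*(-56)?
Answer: -181756/579 ≈ -313.91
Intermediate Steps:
Y = 50 (Y = 7 - (-99 - 1*(-56)) = 7 - (-99 + 56) = 7 - 1*(-43) = 7 + 43 = 50)
-314 + Y/(152 + 427) = -314 + 50/(152 + 427) = -314 + 50/579 = -181756/579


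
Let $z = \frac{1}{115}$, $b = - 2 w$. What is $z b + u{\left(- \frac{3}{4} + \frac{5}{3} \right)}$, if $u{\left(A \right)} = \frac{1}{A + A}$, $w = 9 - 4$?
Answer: $\frac{116}{253} \approx 0.4585$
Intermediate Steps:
$w = 5$ ($w = 9 - 4 = 5$)
$u{\left(A \right)} = \frac{1}{2 A}$
$b = -10$ ($b = \left(-2\right) 5 = -10$)
$z = \frac{1}{115} \approx 0.0086956$
$z b + u{\left(- \frac{3}{4} + \frac{5}{3} \right)} = \frac{1}{115} \left(-10\right) + \frac{1}{2 \left(- \frac{3}{4} + \frac{5}{3}\right)} = - \frac{2}{23} + \frac{1}{2 \left(\left(-3\right) \frac{1}{4} + 5 \cdot \frac{1}{3}\right)} = - \frac{2}{23} + \frac{1}{2 \left(- \frac{3}{4} + \frac{5}{3}\right)} = - \frac{2}{23} + \frac{1}{2 \cdot \frac{11}{12}} = - \frac{2}{23} + \frac{1}{2} \cdot \frac{12}{11} = - \frac{2}{23} + \frac{6}{11} = \frac{116}{253}$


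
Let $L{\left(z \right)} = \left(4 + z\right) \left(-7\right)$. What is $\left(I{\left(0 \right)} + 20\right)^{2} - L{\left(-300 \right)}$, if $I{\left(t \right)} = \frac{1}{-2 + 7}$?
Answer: $- \frac{41599}{25} \approx -1664.0$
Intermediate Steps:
$I{\left(t \right)} = \frac{1}{5}$
$L{\left(z \right)} = -28 - 7 z$
$\left(I{\left(0 \right)} + 20\right)^{2} - L{\left(-300 \right)} = \left(\frac{1}{5} + 20\right)^{2} - \left(-28 - -2100\right) = \left(\frac{101}{5}\right)^{2} - \left(-28 + 2100\right) = \frac{10201}{25} - 2072 = - \frac{41599}{25}$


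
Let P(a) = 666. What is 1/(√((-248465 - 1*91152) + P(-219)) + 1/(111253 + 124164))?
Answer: 235417/18785058921340440 - 55421163889*I*√338951/18785058921340440 ≈ 1.2532e-11 - 0.0017176*I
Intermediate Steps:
1/(√((-248465 - 1*91152) + P(-219)) + 1/(111253 + 124164)) = 1/(√((-248465 - 1*91152) + 666) + 1/(111253 + 124164)) = 1/(√((-248465 - 91152) + 666) + 1/235417) = 1/(√(-339617 + 666) + 1/235417) = 1/(√(-338951) + 1/235417) = 1/(I*√338951 + 1/235417) = 1/(1/235417 + I*√338951)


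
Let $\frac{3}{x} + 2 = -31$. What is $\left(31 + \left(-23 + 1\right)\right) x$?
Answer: $- \frac{9}{11} \approx -0.81818$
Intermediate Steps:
$x = - \frac{1}{11}$ ($x = \frac{3}{-2 - 31} = \frac{3}{-33} = 3 \left(- \frac{1}{33}\right) = - \frac{1}{11} \approx -0.090909$)
$\left(31 + \left(-23 + 1\right)\right) x = \left(31 + \left(-23 + 1\right)\right) \left(- \frac{1}{11}\right) = \left(31 - 22\right) \left(- \frac{1}{11}\right) = 9 \left(- \frac{1}{11}\right) = - \frac{9}{11}$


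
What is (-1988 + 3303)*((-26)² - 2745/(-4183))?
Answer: 3722045695/4183 ≈ 8.8980e+5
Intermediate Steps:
(-1988 + 3303)*((-26)² - 2745/(-4183)) = 1315*(676 - 2745*(-1/4183)) = 1315*(676 + 2745/4183) = 1315*(2830453/4183) = 3722045695/4183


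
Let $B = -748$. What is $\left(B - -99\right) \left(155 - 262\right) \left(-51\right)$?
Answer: $-3541593$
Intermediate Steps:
$\left(B - -99\right) \left(155 - 262\right) \left(-51\right) = \left(-748 - -99\right) \left(155 - 262\right) \left(-51\right) = \left(-748 + 99\right) \left(-107\right) \left(-51\right) = \left(-649\right) \left(-107\right) \left(-51\right) = 69443 \left(-51\right) = -3541593$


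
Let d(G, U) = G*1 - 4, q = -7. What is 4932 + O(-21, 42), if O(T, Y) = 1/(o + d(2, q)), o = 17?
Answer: 73981/15 ≈ 4932.1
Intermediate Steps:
d(G, U) = -4 + G (d(G, U) = G - 4 = -4 + G)
O(T, Y) = 1/15 (O(T, Y) = 1/(17 + (-4 + 2)) = 1/(17 - 2) = 1/15)
4932 + O(-21, 42) = 4932 + 1/15 = 73981/15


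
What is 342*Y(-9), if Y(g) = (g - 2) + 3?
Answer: -2736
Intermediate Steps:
Y(g) = 1 + g (Y(g) = (-2 + g) + 3 = 1 + g)
342*Y(-9) = 342*(1 - 9) = 342*(-8) = -2736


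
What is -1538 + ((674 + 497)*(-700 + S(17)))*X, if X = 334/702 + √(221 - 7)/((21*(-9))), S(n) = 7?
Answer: -15117871/39 + 12881*√214/3 ≈ -3.2483e+5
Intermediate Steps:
X = 167/351 - √214/189 (X = 334*(1/702) + √214/(-189) = 167/351 + √214*(-1/189) = 167/351 - √214/189 ≈ 0.39838)
-1538 + ((674 + 497)*(-700 + S(17)))*X = -1538 + ((674 + 497)*(-700 + 7))*(167/351 - √214/189) = -1538 + (1171*(-693))*(167/351 - √214/189) = -1538 - 811503*(167/351 - √214/189) = -1538 + (-15057889/39 + 12881*√214/3) = -15117871/39 + 12881*√214/3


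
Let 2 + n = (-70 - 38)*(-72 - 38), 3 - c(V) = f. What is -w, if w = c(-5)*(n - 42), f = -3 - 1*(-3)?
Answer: -35508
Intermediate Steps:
f = 0 (f = -3 + 3 = 0)
c(V) = 3 (c(V) = 3 - 1*0 = 3 + 0 = 3)
n = 11878 (n = -2 + (-70 - 38)*(-72 - 38) = -2 - 108*(-110) = -2 + 11880 = 11878)
w = 35508 (w = 3*(11878 - 42) = 3*11836 = 35508)
-w = -1*35508 = -35508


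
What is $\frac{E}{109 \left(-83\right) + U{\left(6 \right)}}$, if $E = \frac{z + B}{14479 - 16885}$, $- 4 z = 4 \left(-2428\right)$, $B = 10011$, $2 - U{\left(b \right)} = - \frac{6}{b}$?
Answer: $\frac{1777}{3108552} \approx 0.00057165$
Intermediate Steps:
$U{\left(b \right)} = 2 + \frac{6}{b}$ ($U{\left(b \right)} = 2 - - \frac{6}{b} = 2 + \frac{6}{b}$)
$z = 2428$ ($z = - \frac{4 \left(-2428\right)}{4} = \left(- \frac{1}{4}\right) \left(-9712\right) = 2428$)
$E = - \frac{12439}{2406}$ ($E = \frac{2428 + 10011}{14479 - 16885} = \frac{12439}{-2406} = 12439 \left(- \frac{1}{2406}\right) = - \frac{12439}{2406} \approx -5.17$)
$\frac{E}{109 \left(-83\right) + U{\left(6 \right)}} = - \frac{12439}{2406 \left(109 \left(-83\right) + \left(2 + \frac{6}{6}\right)\right)} = - \frac{12439}{2406 \left(-9047 + \left(2 + 6 \cdot \frac{1}{6}\right)\right)} = - \frac{12439}{2406 \left(-9047 + \left(2 + 1\right)\right)} = - \frac{12439}{2406 \left(-9047 + 3\right)} = - \frac{12439}{2406 \left(-9044\right)} = \left(- \frac{12439}{2406}\right) \left(- \frac{1}{9044}\right) = \frac{1777}{3108552}$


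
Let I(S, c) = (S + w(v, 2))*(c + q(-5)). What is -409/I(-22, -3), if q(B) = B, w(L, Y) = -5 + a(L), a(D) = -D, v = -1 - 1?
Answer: -409/200 ≈ -2.0450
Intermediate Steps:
v = -2
w(L, Y) = -5 - L
I(S, c) = (-5 + c)*(-3 + S) (I(S, c) = (S + (-5 - 1*(-2)))*(c - 5) = (S + (-5 + 2))*(-5 + c) = (S - 3)*(-5 + c) = (-3 + S)*(-5 + c) = (-5 + c)*(-3 + S))
-409/I(-22, -3) = -409/(15 - 5*(-22) - 3*(-3) - 22*(-3)) = -409/(15 + 110 + 9 + 66) = -409/200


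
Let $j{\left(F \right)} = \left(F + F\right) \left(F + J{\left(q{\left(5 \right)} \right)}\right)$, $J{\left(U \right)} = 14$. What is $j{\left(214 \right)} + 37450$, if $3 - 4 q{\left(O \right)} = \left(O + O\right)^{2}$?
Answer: $135034$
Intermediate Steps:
$q{\left(O \right)} = \frac{3}{4} - O^{2}$ ($q{\left(O \right)} = \frac{3}{4} - \frac{\left(O + O\right)^{2}}{4} = \frac{3}{4} - \frac{\left(2 O\right)^{2}}{4} = \frac{3}{4} - \frac{4 O^{2}}{4} = \frac{3}{4} - O^{2}$)
$j{\left(F \right)} = 2 F \left(14 + F\right)$ ($j{\left(F \right)} = \left(F + F\right) \left(F + 14\right) = 2 F \left(14 + F\right)$)
$j{\left(214 \right)} + 37450 = 2 \cdot 214 \left(14 + 214\right) + 37450 = 2 \cdot 214 \cdot 228 + 37450 = 97584 + 37450 = 135034$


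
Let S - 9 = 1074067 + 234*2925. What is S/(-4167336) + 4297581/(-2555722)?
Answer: -5600941899997/2662638074148 ≈ -2.1035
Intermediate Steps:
S = 1758526 (S = 9 + (1074067 + 234*2925) = 9 + (1074067 + 684450) = 9 + 1758517 = 1758526)
S/(-4167336) + 4297581/(-2555722) = 1758526/(-4167336) + 4297581/(-2555722) = 1758526*(-1/4167336) + 4297581*(-1/2555722) = -879263/2083668 - 4297581/2555722 = -5600941899997/2662638074148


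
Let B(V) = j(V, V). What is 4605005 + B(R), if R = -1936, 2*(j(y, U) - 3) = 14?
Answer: 4605015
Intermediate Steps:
j(y, U) = 10 (j(y, U) = 3 + (1/2)*14 = 3 + 7 = 10)
B(V) = 10
4605005 + B(R) = 4605005 + 10 = 4605015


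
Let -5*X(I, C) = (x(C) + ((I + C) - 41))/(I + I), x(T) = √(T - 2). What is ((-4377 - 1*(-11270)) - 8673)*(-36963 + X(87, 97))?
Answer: 5724115634/87 + 178*√95/87 ≈ 6.5794e+7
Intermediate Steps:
x(T) = √(-2 + T)
X(I, C) = -(-41 + C + I + √(-2 + C))/(10*I) (X(I, C) = -(√(-2 + C) + ((I + C) - 41))/(5*(I + I)) = -(√(-2 + C) + ((C + I) - 41))/(5*(2*I)) = -(√(-2 + C) + (-41 + C + I))*1/(2*I)/5 = -(-41 + C + I + √(-2 + C))*1/(2*I)/5 = -(-41 + C + I + √(-2 + C))/(10*I))
((-4377 - 1*(-11270)) - 8673)*(-36963 + X(87, 97)) = ((-4377 - 1*(-11270)) - 8673)*(-36963 + (⅒)*(41 - 1*97 - 1*87 - √(-2 + 97))/87) = ((-4377 + 11270) - 8673)*(-36963 + (⅒)*(1/87)*(41 - 97 - 87 - √95)) = (6893 - 8673)*(-36963 + (⅒)*(1/87)*(-143 - √95)) = -1780*(-36963 + (-143/870 - √95/870)) = -1780*(-32157953/870 - √95/870) = 5724115634/87 + 178*√95/87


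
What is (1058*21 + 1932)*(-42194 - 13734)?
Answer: -1350661200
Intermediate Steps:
(1058*21 + 1932)*(-42194 - 13734) = (22218 + 1932)*(-55928) = 24150*(-55928) = -1350661200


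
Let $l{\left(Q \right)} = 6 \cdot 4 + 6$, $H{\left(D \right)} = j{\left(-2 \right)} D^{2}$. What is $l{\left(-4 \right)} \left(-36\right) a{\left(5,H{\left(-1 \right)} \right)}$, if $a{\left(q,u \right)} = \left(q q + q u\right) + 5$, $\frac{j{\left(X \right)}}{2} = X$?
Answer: $-10800$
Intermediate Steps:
$j{\left(X \right)} = 2 X$
$H{\left(D \right)} = - 4 D^{2}$ ($H{\left(D \right)} = 2 \left(-2\right) D^{2} = - 4 D^{2}$)
$l{\left(Q \right)} = 30$ ($l{\left(Q \right)} = 24 + 6 = 30$)
$a{\left(q,u \right)} = 5 + q^{2} + q u$ ($a{\left(q,u \right)} = \left(q^{2} + q u\right) + 5 = 5 + q^{2} + q u$)
$l{\left(-4 \right)} \left(-36\right) a{\left(5,H{\left(-1 \right)} \right)} = 30 \left(-36\right) \left(5 + 5^{2} + 5 \left(- 4 \left(-1\right)^{2}\right)\right) = - 1080 \left(5 + 25 + 5 \left(\left(-4\right) 1\right)\right) = - 1080 \left(5 + 25 + 5 \left(-4\right)\right) = - 1080 \left(5 + 25 - 20\right) = \left(-1080\right) 10 = -10800$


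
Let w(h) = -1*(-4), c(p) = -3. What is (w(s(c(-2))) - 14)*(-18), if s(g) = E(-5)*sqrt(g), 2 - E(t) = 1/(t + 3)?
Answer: 180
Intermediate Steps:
E(t) = 2 - 1/(3 + t) (E(t) = 2 - 1/(t + 3) = 2 - 1/(3 + t))
s(g) = 5*sqrt(g)/2 (s(g) = ((5 + 2*(-5))/(3 - 5))*sqrt(g) = ((5 - 10)/(-2))*sqrt(g) = (-1/2*(-5))*sqrt(g) = 5*sqrt(g)/2)
w(h) = 4
(w(s(c(-2))) - 14)*(-18) = (4 - 14)*(-18) = -10*(-18) = 180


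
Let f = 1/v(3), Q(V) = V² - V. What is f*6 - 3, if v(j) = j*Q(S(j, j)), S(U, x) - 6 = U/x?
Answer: -62/21 ≈ -2.9524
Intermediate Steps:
S(U, x) = 6 + U/x
v(j) = 42*j (v(j) = j*((6 + j/j)*(-1 + (6 + j/j))) = j*((6 + 1)*(-1 + (6 + 1))) = j*(7*(-1 + 7)) = j*(7*6) = j*42 = 42*j)
f = 1/126 (f = 1/(42*3) = 1/126 ≈ 0.0079365)
f*6 - 3 = (1/126)*6 - 3 = 1/21 - 3 = -62/21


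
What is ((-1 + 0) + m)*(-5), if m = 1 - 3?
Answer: 15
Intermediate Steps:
m = -2
((-1 + 0) + m)*(-5) = ((-1 + 0) - 2)*(-5) = (-1 - 2)*(-5) = -3*(-5) = 15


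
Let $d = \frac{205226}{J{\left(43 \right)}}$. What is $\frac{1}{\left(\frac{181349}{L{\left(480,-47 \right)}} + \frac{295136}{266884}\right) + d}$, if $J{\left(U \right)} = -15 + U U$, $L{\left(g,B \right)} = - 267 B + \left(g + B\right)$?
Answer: $\frac{113468534882}{14407767888225} \approx 0.0078755$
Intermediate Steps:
$L{\left(g,B \right)} = g - 266 B$ ($L{\left(g,B \right)} = - 267 B + \left(B + g\right) = g - 266 B$)
$J{\left(U \right)} = -15 + U^{2}$
$d = \frac{14659}{131}$ ($d = \frac{205226}{-15 + 43^{2}} = \frac{205226}{-15 + 1849} = \frac{205226}{1834} = 205226 \cdot \frac{1}{1834} = \frac{14659}{131} \approx 111.9$)
$\frac{1}{\left(\frac{181349}{L{\left(480,-47 \right)}} + \frac{295136}{266884}\right) + d} = \frac{1}{\left(\frac{181349}{480 - -12502} + \frac{295136}{266884}\right) + \frac{14659}{131}} = \frac{1}{\left(\frac{181349}{480 + 12502} + 295136 \cdot \frac{1}{266884}\right) + \frac{14659}{131}} = \frac{1}{\left(\frac{181349}{12982} + \frac{73784}{66721}\right) + \frac{14659}{131}} = \frac{1}{\frac{13057650517}{866172022} + \frac{14659}{131}} = \frac{1}{\frac{14407767888225}{113468534882}} = \frac{113468534882}{14407767888225}$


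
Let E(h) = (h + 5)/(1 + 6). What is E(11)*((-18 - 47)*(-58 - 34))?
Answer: 95680/7 ≈ 13669.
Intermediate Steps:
E(h) = 5/7 + h/7 (E(h) = (5 + h)/7 = (5 + h)*(1/7) = 5/7 + h/7)
E(11)*((-18 - 47)*(-58 - 34)) = (5/7 + (1/7)*11)*((-18 - 47)*(-58 - 34)) = (5/7 + 11/7)*(-65*(-92)) = (16/7)*5980 = 95680/7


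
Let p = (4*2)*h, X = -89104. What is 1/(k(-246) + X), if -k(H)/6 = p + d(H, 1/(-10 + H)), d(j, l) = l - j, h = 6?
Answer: -128/11631101 ≈ -1.1005e-5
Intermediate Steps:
p = 48 (p = (4*2)*6 = 8*6 = 48)
k(H) = -288 - 6/(-10 + H) + 6*H (k(H) = -6*(48 + (1/(-10 + H) - H)) = -6*(48 + 1/(-10 + H) - H) = -288 - 6/(-10 + H) + 6*H)
1/(k(-246) + X) = 1/(6*(479 + (-246)² - 58*(-246))/(-10 - 246) - 89104) = 1/(6*(479 + 60516 + 14268)/(-256) - 89104) = 1/(6*(-1/256)*75263 - 89104) = 1/(-225789/128 - 89104) = 1/(-11631101/128) = -128/11631101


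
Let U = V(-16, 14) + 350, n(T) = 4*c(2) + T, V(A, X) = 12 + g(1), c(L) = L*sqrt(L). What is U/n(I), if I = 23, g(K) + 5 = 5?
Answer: 8326/401 - 2896*sqrt(2)/401 ≈ 10.550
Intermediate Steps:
g(K) = 0 (g(K) = -5 + 5 = 0)
c(L) = L**(3/2)
V(A, X) = 12 (V(A, X) = 12 + 0 = 12)
n(T) = T + 8*sqrt(2) (n(T) = 4*2**(3/2) + T = 4*(2*sqrt(2)) + T = 8*sqrt(2) + T = T + 8*sqrt(2))
U = 362 (U = 12 + 350 = 362)
U/n(I) = 362/(23 + 8*sqrt(2))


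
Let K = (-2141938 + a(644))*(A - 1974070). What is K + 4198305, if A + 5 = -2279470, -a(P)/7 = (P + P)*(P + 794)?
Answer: 64258078821875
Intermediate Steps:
a(P) = -14*P*(794 + P) (a(P) = -7*(P + P)*(P + 794) = -7*2*P*(794 + P) = -14*P*(794 + P))
A = -2279475 (A = -5 - 2279470 = -2279475)
K = 64258074623570 (K = (-2141938 - 14*644*(794 + 644))*(-2279475 - 1974070) = (-2141938 - 14*644*1438)*(-4253545) = (-2141938 - 12965008)*(-4253545) = -15106946*(-4253545) = 64258074623570)
K + 4198305 = 64258074623570 + 4198305 = 64258078821875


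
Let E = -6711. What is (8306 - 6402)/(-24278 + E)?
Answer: -272/4427 ≈ -0.061441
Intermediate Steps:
(8306 - 6402)/(-24278 + E) = (8306 - 6402)/(-24278 - 6711) = 1904/(-30989) = 1904*(-1/30989) = -272/4427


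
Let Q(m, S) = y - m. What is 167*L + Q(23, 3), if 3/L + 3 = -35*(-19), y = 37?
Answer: 9769/662 ≈ 14.757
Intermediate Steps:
L = 3/662 (L = 3/(-3 - 35*(-19)) = 3/(-3 + 665) = 3/662 ≈ 0.0045317)
Q(m, S) = 37 - m
167*L + Q(23, 3) = 167*(3/662) + (37 - 1*23) = 501/662 + (37 - 23) = 501/662 + 14 = 9769/662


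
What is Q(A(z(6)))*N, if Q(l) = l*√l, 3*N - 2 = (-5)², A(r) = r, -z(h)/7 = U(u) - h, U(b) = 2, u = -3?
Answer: 504*√7 ≈ 1333.5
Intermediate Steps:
z(h) = -14 + 7*h (z(h) = -7*(2 - h) = -14 + 7*h)
N = 9 (N = ⅔ + (⅓)*(-5)² = ⅔ + (⅓)*25 = ⅔ + 25/3 = 9)
Q(l) = l^(3/2)
Q(A(z(6)))*N = (-14 + 7*6)^(3/2)*9 = (-14 + 42)^(3/2)*9 = 28^(3/2)*9 = (56*√7)*9 = 504*√7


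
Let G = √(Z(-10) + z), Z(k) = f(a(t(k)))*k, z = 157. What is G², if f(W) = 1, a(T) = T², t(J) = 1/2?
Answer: 147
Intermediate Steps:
t(J) = ½
Z(k) = k (Z(k) = 1*k = k)
G = 7*√3 (G = √(-10 + 157) = √147 = 7*√3 ≈ 12.124)
G² = (7*√3)² = 147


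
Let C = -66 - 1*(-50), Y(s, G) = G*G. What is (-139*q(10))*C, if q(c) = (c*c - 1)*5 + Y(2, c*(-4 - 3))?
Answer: 11998480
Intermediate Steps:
Y(s, G) = G²
C = -16 (C = -66 + 50 = -16)
q(c) = -5 + 54*c² (q(c) = (c*c - 1)*5 + (c*(-4 - 3))² = (c² - 1)*5 + (c*(-7))² = (-1 + c²)*5 + (-7*c)² = (-5 + 5*c²) + 49*c² = -5 + 54*c²)
(-139*q(10))*C = -139*(-5 + 54*10²)*(-16) = -139*(-5 + 54*100)*(-16) = -139*(-5 + 5400)*(-16) = -139*5395*(-16) = -749905*(-16) = 11998480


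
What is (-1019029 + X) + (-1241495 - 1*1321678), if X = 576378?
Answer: -3005824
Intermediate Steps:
(-1019029 + X) + (-1241495 - 1*1321678) = (-1019029 + 576378) + (-1241495 - 1*1321678) = -442651 + (-1241495 - 1321678) = -442651 - 2563173 = -3005824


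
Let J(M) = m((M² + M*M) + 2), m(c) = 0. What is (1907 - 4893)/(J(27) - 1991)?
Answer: 2986/1991 ≈ 1.4997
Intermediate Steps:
J(M) = 0
(1907 - 4893)/(J(27) - 1991) = (1907 - 4893)/(0 - 1991) = -2986/(-1991) = -2986*(-1/1991) = 2986/1991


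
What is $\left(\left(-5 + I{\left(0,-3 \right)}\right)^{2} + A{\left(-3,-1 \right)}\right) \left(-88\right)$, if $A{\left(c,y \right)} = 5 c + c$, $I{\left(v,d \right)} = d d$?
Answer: $176$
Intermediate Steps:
$I{\left(v,d \right)} = d^{2}$
$A{\left(c,y \right)} = 6 c$
$\left(\left(-5 + I{\left(0,-3 \right)}\right)^{2} + A{\left(-3,-1 \right)}\right) \left(-88\right) = \left(\left(-5 + \left(-3\right)^{2}\right)^{2} + 6 \left(-3\right)\right) \left(-88\right) = \left(\left(-5 + 9\right)^{2} - 18\right) \left(-88\right) = \left(4^{2} - 18\right) \left(-88\right) = \left(16 - 18\right) \left(-88\right) = \left(-2\right) \left(-88\right) = 176$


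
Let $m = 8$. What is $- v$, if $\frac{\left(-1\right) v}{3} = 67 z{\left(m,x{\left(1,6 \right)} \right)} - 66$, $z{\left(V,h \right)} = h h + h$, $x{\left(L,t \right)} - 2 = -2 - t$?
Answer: $5832$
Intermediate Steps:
$x{\left(L,t \right)} = - t$ ($x{\left(L,t \right)} = 2 - \left(2 + t\right) = - t$)
$z{\left(V,h \right)} = h + h^{2}$ ($z{\left(V,h \right)} = h^{2} + h = h + h^{2}$)
$v = -5832$ ($v = - 3 \left(67 \left(-1\right) 6 \left(1 - 6\right) - 66\right) = - 3 \left(67 \left(- 6 \left(1 - 6\right)\right) - 66\right) = - 3 \left(67 \left(\left(-6\right) \left(-5\right)\right) - 66\right) = - 3 \left(67 \cdot 30 - 66\right) = - 3 \left(2010 - 66\right) = \left(-3\right) 1944 = -5832$)
$- v = \left(-1\right) \left(-5832\right) = 5832$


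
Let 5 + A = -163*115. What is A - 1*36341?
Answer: -55091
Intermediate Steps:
A = -18750 (A = -5 - 163*115 = -5 - 18745 = -18750)
A - 1*36341 = -18750 - 1*36341 = -18750 - 36341 = -55091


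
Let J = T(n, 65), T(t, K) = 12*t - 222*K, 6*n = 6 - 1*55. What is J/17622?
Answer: -7264/8811 ≈ -0.82442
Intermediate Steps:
n = -49/6 (n = (6 - 1*55)/6 = (6 - 55)/6 = (⅙)*(-49) = -49/6 ≈ -8.1667)
T(t, K) = -222*K + 12*t
J = -14528 (J = -222*65 + 12*(-49/6) = -14430 - 98 = -14528)
J/17622 = -14528/17622 = -14528*1/17622 = -7264/8811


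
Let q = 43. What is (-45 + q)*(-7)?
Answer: 14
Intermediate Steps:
(-45 + q)*(-7) = (-45 + 43)*(-7) = -2*(-7) = 14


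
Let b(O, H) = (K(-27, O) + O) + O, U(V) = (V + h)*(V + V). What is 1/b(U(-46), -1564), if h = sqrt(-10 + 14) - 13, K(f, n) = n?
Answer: 1/15732 ≈ 6.3565e-5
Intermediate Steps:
h = -11 (h = sqrt(4) - 13 = 2 - 13 = -11)
U(V) = 2*V*(-11 + V) (U(V) = (V - 11)*(V + V) = (-11 + V)*(2*V) = 2*V*(-11 + V))
b(O, H) = 3*O (b(O, H) = (O + O) + O = 2*O + O = 3*O)
1/b(U(-46), -1564) = 1/(3*(2*(-46)*(-11 - 46))) = 1/(3*(2*(-46)*(-57))) = 1/(3*5244) = 1/15732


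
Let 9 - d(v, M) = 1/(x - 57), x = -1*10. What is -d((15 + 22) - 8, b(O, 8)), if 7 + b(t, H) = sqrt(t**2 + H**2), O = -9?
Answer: -604/67 ≈ -9.0149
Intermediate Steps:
x = -10
b(t, H) = -7 + sqrt(H**2 + t**2) (b(t, H) = -7 + sqrt(t**2 + H**2) = -7 + sqrt(H**2 + t**2))
d(v, M) = 604/67 (d(v, M) = 9 - 1/(-10 - 57) = 9 - 1/(-67) = 9 - 1*(-1/67) = 9 + 1/67 = 604/67)
-d((15 + 22) - 8, b(O, 8)) = -1*604/67 = -604/67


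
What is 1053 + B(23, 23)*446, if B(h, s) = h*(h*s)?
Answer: 5427535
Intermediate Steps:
B(h, s) = s*h²
1053 + B(23, 23)*446 = 1053 + (23*23²)*446 = 1053 + (23*529)*446 = 1053 + 12167*446 = 1053 + 5426482 = 5427535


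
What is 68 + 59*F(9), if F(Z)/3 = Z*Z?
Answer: 14405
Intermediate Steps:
F(Z) = 3*Z**2 (F(Z) = 3*(Z*Z) = 3*Z**2)
68 + 59*F(9) = 68 + 59*(3*9**2) = 68 + 59*(3*81) = 68 + 59*243 = 68 + 14337 = 14405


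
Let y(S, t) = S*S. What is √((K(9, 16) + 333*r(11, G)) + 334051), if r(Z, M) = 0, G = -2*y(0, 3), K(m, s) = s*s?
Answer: √334307 ≈ 578.19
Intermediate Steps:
y(S, t) = S²
K(m, s) = s²
G = 0 (G = -2*0² = -2*0 = 0)
√((K(9, 16) + 333*r(11, G)) + 334051) = √((16² + 333*0) + 334051) = √((256 + 0) + 334051) = √(256 + 334051) = √334307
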